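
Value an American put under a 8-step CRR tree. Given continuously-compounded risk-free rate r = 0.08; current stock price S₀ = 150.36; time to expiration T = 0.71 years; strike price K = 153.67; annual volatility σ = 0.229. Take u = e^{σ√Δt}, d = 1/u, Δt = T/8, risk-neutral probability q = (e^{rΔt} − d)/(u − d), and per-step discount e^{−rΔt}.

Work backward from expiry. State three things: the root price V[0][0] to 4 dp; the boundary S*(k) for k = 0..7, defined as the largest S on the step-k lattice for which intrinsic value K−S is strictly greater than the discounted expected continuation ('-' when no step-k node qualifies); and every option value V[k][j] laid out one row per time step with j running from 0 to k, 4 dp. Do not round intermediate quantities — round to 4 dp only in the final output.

price = 10.1783
boundary = - - 131.1826 122.5316 131.1826 122.5316 131.1826 140.4443
tree:
10.1783
15.3832 5.7923
22.4874 9.4167 2.7209
31.1384 14.8339 4.8361 0.9197
39.2189 22.4874 8.3828 1.8195 0.1502
46.7665 31.1384 14.0548 3.5672 0.3255 0.0000
53.8164 39.2189 22.4874 6.9165 0.7052 0.0000 0.0000
60.4014 46.7665 31.1384 13.2257 1.5278 0.0000 0.0000 0.0000
66.5521 53.8164 39.2189 22.4874 3.3100 0.0000 0.0000 0.0000 0.0000

Δt=0.08875  u=1.07060  d=0.93405  q=0.53513  discount=0.99293
step 8 (expiry): payoffs max(K−S,0) = 66.5521 53.8164 39.2189 22.4874 3.3100 0.0000 0.0000 0.0000 0.0000
step 7: (k=7,j=0): S=93.2686, (K−S)⁺=60.4014, hold=59.3142 ⇒ V=60.4014 exercise | (k=7,j=1): S=106.9035, (K−S)⁺=46.7665, hold=45.6793 ⇒ V=46.7665 exercise | (k=7,j=2): S=122.5316, (K−S)⁺=31.1384, hold=30.0512 ⇒ V=31.1384 exercise | (k=7,j=3): S=140.4443, (K−S)⁺=13.2257, hold=12.1385 ⇒ V=13.2257 exercise | (k=7,j=4): S=160.9757, (K−S)⁺=0.0000, hold=1.5278 ⇒ V=1.5278 continue | (k=7,j=5): S=184.5086, (K−S)⁺=0.0000, hold=0.0000 ⇒ V=0.0000 continue | (k=7,j=6): S=211.4817, (K−S)⁺=0.0000, hold=0.0000 ⇒ V=0.0000 continue | (k=7,j=7): S=242.3980, (K−S)⁺=0.0000, hold=0.0000 ⇒ V=0.0000 continue  boundary S*=140.4443
step 6: (k=6,j=0): S=99.8536, (K−S)⁺=53.8164, hold=52.7292 ⇒ V=53.8164 exercise | (k=6,j=1): S=114.4511, (K−S)⁺=39.2189, hold=38.1317 ⇒ V=39.2189 exercise | (k=6,j=2): S=131.1826, (K−S)⁺=22.4874, hold=21.4002 ⇒ V=22.4874 exercise | (k=6,j=3): S=150.3600, (K−S)⁺=3.3100, hold=6.9165 ⇒ V=6.9165 continue | (k=6,j=4): S=172.3410, (K−S)⁺=0.0000, hold=0.7052 ⇒ V=0.7052 continue | (k=6,j=5): S=197.5353, (K−S)⁺=0.0000, hold=0.0000 ⇒ V=0.0000 continue | (k=6,j=6): S=226.4128, (K−S)⁺=0.0000, hold=0.0000 ⇒ V=0.0000 continue  boundary S*=131.1826
step 5: (k=5,j=0): S=106.9035, (K−S)⁺=46.7665, hold=45.6793 ⇒ V=46.7665 exercise | (k=5,j=1): S=122.5316, (K−S)⁺=31.1384, hold=30.0512 ⇒ V=31.1384 exercise | (k=5,j=2): S=140.4443, (K−S)⁺=13.2257, hold=14.0548 ⇒ V=14.0548 continue | (k=5,j=3): S=160.9757, (K−S)⁺=0.0000, hold=3.5672 ⇒ V=3.5672 continue | (k=5,j=4): S=184.5086, (K−S)⁺=0.0000, hold=0.3255 ⇒ V=0.3255 continue | (k=5,j=5): S=211.4817, (K−S)⁺=0.0000, hold=0.0000 ⇒ V=0.0000 continue  boundary S*=122.5316
step 4: (k=4,j=0): S=114.4511, (K−S)⁺=39.2189, hold=38.1317 ⇒ V=39.2189 exercise | (k=4,j=1): S=131.1826, (K−S)⁺=22.4874, hold=21.8408 ⇒ V=22.4874 exercise | (k=4,j=2): S=150.3600, (K−S)⁺=3.3100, hold=8.3828 ⇒ V=8.3828 continue | (k=4,j=3): S=172.3410, (K−S)⁺=0.0000, hold=1.8195 ⇒ V=1.8195 continue | (k=4,j=4): S=197.5353, (K−S)⁺=0.0000, hold=0.1502 ⇒ V=0.1502 continue  boundary S*=131.1826
step 3: (k=3,j=0): S=122.5316, (K−S)⁺=31.1384, hold=30.0512 ⇒ V=31.1384 exercise | (k=3,j=1): S=140.4443, (K−S)⁺=13.2257, hold=14.8339 ⇒ V=14.8339 continue | (k=3,j=2): S=160.9757, (K−S)⁺=0.0000, hold=4.8361 ⇒ V=4.8361 continue | (k=3,j=3): S=184.5086, (K−S)⁺=0.0000, hold=0.9197 ⇒ V=0.9197 continue  boundary S*=122.5316
step 2: (k=2,j=0): S=131.1826, (K−S)⁺=22.4874, hold=22.2548 ⇒ V=22.4874 exercise | (k=2,j=1): S=150.3600, (K−S)⁺=3.3100, hold=9.4167 ⇒ V=9.4167 continue | (k=2,j=2): S=172.3410, (K−S)⁺=0.0000, hold=2.7209 ⇒ V=2.7209 continue  boundary S*=131.1826
step 1: (k=1,j=0): S=140.4443, (K−S)⁺=13.2257, hold=15.3832 ⇒ V=15.3832 continue | (k=1,j=1): S=160.9757, (K−S)⁺=0.0000, hold=5.7923 ⇒ V=5.7923 continue  boundary S*=-
step 0: (k=0,j=0): S=150.3600, (K−S)⁺=3.3100, hold=10.1783 ⇒ V=10.1783 continue  boundary S*=-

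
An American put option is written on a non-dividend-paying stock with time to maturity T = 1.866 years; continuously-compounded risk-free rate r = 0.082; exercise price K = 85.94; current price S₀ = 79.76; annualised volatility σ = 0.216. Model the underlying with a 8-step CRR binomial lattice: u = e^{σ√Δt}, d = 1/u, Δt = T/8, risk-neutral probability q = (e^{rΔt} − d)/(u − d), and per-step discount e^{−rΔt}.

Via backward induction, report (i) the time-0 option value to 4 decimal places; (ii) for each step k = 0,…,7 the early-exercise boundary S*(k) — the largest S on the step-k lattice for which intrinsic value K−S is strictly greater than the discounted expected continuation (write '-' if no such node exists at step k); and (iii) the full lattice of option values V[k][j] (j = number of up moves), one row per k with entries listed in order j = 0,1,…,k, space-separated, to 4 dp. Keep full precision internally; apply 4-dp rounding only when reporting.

price = 8.7423
boundary = - 71.8588 64.7403 71.8588 64.7403 71.8588 64.7403 71.8588
tree:
8.7423
14.0812 4.9522
21.1997 8.4847 2.4160
27.6130 14.0812 4.4884 0.9114
33.3911 21.1997 8.0977 1.8777 0.2025
38.5967 27.6130 14.0812 3.7919 0.4759 0.0000
43.2866 33.3911 21.1997 7.4517 1.1186 0.0000 0.0000
47.5120 38.5967 27.6130 14.0812 2.6293 0.0000 0.0000 0.0000
51.3187 43.2866 33.3911 21.1997 6.1800 0.0000 0.0000 0.0000 0.0000

Δt=0.23325, u=1.10995, d=0.90094, q=0.56633, disc=e^(-rΔt)=0.98106
k=8 terminal: V=max(K-S,0) → 51.3187 43.2866 33.3911 21.1997 6.1800 0.0000 0.0000 0.0000 0.0000
k=7: j=0 S=38.4280 intr=47.5120 cont=45.8839 V=47.5120[EX]; j=1 S=47.3433 intr=38.5967 cont=36.9686 V=38.5967[EX]; j=2 S=58.3270 intr=27.6130 cont=25.9849 V=27.6130[EX]; j=3 S=71.8588 intr=14.0812 cont=12.4531 V=14.0812[EX]; j=4 S=88.5300 intr=0.0000 cont=2.6293 V=2.6293[hold]; j=5 S=109.0689 intr=0.0000 cont=0.0000 V=0.0000[hold]; j=6 S=134.3729 intr=0.0000 cont=0.0000 V=0.0000[hold]; j=7 S=165.5473 intr=0.0000 cont=0.0000 V=0.0000[hold]  S*(7)=71.8588
k=6: j=0 S=42.6534 intr=43.2866 cont=41.6585 V=43.2866[EX]; j=1 S=52.5489 intr=33.3911 cont=31.7629 V=33.3911[EX]; j=2 S=64.7403 intr=21.1997 cont=19.5716 V=21.1997[EX]; j=3 S=79.7600 intr=6.1800 cont=7.4517 V=7.4517[hold]; j=4 S=98.2643 intr=0.0000 cont=1.1186 V=1.1186[hold]; j=5 S=121.0616 intr=0.0000 cont=0.0000 V=0.0000[hold]; j=6 S=149.1478 intr=0.0000 cont=0.0000 V=0.0000[hold]  S*(6)=64.7403
k=5: j=0 S=47.3433 intr=38.5967 cont=36.9686 V=38.5967[EX]; j=1 S=58.3270 intr=27.6130 cont=25.9849 V=27.6130[EX]; j=2 S=71.8588 intr=14.0812 cont=13.1597 V=14.0812[EX]; j=3 S=88.5300 intr=0.0000 cont=3.7919 V=3.7919[hold]; j=4 S=109.0689 intr=0.0000 cont=0.4759 V=0.4759[hold]; j=5 S=134.3729 intr=0.0000 cont=0.0000 V=0.0000[hold]  S*(5)=71.8588
k=4: j=0 S=52.5489 intr=33.3911 cont=31.7629 V=33.3911[EX]; j=1 S=64.7403 intr=21.1997 cont=19.5716 V=21.1997[EX]; j=2 S=79.7600 intr=6.1800 cont=8.0977 V=8.0977[hold]; j=3 S=98.2643 intr=0.0000 cont=1.8777 V=1.8777[hold]; j=4 S=121.0616 intr=0.0000 cont=0.2025 V=0.2025[hold]  S*(4)=64.7403
k=3: j=0 S=58.3270 intr=27.6130 cont=25.9849 V=27.6130[EX]; j=1 S=71.8588 intr=14.0812 cont=13.5186 V=14.0812[EX]; j=2 S=88.5300 intr=0.0000 cont=4.4884 V=4.4884[hold]; j=3 S=109.0689 intr=0.0000 cont=0.9114 V=0.9114[hold]  S*(3)=71.8588
k=2: j=0 S=64.7403 intr=21.1997 cont=19.5716 V=21.1997[EX]; j=1 S=79.7600 intr=6.1800 cont=8.4847 V=8.4847[hold]; j=2 S=98.2643 intr=0.0000 cont=2.4160 V=2.4160[hold]  S*(2)=64.7403
k=1: j=0 S=71.8588 intr=14.0812 cont=13.7336 V=14.0812[EX]; j=1 S=88.5300 intr=0.0000 cont=4.9522 V=4.9522[hold]  S*(1)=71.8588
k=0: j=0 S=79.7600 intr=6.1800 cont=8.7423 V=8.7423[hold]  S*(0)=-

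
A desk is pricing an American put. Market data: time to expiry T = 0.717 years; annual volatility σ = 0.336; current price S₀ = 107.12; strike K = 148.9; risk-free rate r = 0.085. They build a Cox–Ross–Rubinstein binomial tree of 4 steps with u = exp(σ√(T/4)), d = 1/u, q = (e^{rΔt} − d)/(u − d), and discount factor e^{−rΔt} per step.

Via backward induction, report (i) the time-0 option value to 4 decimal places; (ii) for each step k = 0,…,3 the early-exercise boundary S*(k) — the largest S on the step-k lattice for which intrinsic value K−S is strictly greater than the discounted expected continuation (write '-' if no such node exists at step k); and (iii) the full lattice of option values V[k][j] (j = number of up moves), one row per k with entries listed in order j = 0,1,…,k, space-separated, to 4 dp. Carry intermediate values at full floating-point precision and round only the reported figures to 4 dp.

Δt=0.17925  u=1.15287  d=0.86740  q=0.51828  discount=0.98488
step 4 (expiry): payoffs max(K−S,0) = 88.2616 68.3048 41.7800 6.5255 0.0000
step 3: (k=3,j=0): S=69.9082, (K−S)⁺=78.9918, hold=76.7403 ⇒ V=78.9918 exercise | (k=3,j=1): S=92.9159, (K−S)⁺=55.9841, hold=53.7327 ⇒ V=55.9841 exercise | (k=3,j=2): S=123.4956, (K−S)⁺=25.4044, hold=23.1530 ⇒ V=25.4044 exercise | (k=3,j=3): S=164.1394, (K−S)⁺=0.0000, hold=3.0960 ⇒ V=3.0960 continue  boundary S*=123.4956
step 2: (k=2,j=0): S=80.5952, (K−S)⁺=68.3048, hold=66.0533 ⇒ V=68.3048 exercise | (k=2,j=1): S=107.1200, (K−S)⁺=41.7800, hold=39.5285 ⇒ V=41.7800 exercise | (k=2,j=2): S=142.3745, (K−S)⁺=6.5255, hold=13.6332 ⇒ V=13.6332 continue  boundary S*=107.1200
step 1: (k=1,j=0): S=92.9159, (K−S)⁺=55.9841, hold=53.7327 ⇒ V=55.9841 exercise | (k=1,j=1): S=123.4956, (K−S)⁺=25.4044, hold=26.7810 ⇒ V=26.7810 continue  boundary S*=92.9159
step 0: (k=0,j=0): S=107.1200, (K−S)⁺=41.7800, hold=40.2312 ⇒ V=41.7800 exercise  boundary S*=107.1200

price = 41.7800
boundary = 107.1200 92.9159 107.1200 123.4956
tree:
41.7800
55.9841 26.7810
68.3048 41.7800 13.6332
78.9918 55.9841 25.4044 3.0960
88.2616 68.3048 41.7800 6.5255 0.0000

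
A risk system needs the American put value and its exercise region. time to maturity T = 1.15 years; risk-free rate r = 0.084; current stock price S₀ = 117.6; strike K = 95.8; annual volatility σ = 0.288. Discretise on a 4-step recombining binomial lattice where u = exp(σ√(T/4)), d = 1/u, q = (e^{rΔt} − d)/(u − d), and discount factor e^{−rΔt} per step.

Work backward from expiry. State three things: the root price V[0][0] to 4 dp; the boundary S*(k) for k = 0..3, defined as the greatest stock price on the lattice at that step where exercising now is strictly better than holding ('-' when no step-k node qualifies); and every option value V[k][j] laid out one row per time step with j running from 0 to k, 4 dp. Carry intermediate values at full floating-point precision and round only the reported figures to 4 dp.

Δt=0.28750, u=1.16698, d=0.85691, q=0.54030, disc=e^(-rΔt)=0.97614
k=4 terminal: V=max(K-S,0) → 32.3915 9.4470 0.0000 0.0000 0.0000
k=3: j=0 S=73.9967 intr=21.8033 cont=19.5174 V=21.8033[EX]; j=1 S=100.7726 intr=0.0000 cont=4.2391 V=4.2391[hold]; j=2 S=137.2373 intr=0.0000 cont=0.0000 V=0.0000[hold]; j=3 S=186.8970 intr=0.0000 cont=0.0000 V=0.0000[hold]  S*(3)=73.9967
k=2: j=0 S=86.3530 intr=9.4470 cont=12.0195 V=12.0195[hold]; j=1 S=117.6000 intr=0.0000 cont=1.9022 V=1.9022[hold]; j=2 S=160.1538 intr=0.0000 cont=0.0000 V=0.0000[hold]  S*(2)=-
k=1: j=0 S=100.7726 intr=0.0000 cont=6.3967 V=6.3967[hold]; j=1 S=137.2373 intr=0.0000 cont=0.8536 V=0.8536[hold]  S*(1)=-
k=0: j=0 S=117.6000 intr=0.0000 cont=3.3206 V=3.3206[hold]  S*(0)=-

price = 3.3206
boundary = - - - 73.9967
tree:
3.3206
6.3967 0.8536
12.0195 1.9022 0.0000
21.8033 4.2391 0.0000 0.0000
32.3915 9.4470 0.0000 0.0000 0.0000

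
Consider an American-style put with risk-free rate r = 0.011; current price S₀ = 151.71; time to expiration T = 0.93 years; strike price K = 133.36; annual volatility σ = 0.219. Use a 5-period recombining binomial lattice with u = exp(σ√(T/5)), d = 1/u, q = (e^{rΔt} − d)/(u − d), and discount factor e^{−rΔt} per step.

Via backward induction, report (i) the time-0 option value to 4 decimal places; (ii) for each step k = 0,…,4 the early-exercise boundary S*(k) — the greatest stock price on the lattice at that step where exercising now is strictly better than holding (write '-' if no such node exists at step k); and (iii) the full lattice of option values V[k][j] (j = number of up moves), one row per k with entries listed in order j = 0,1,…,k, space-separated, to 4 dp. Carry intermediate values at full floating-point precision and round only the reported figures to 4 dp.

price = 4.5598
boundary = - - - - 103.9772
tree:
4.5598
7.6674 1.3085
12.5537 2.5571 0.0000
19.7840 4.9971 0.0000 0.0000
29.3828 9.7654 0.0000 0.0000 0.0000
38.7539 19.0834 0.0000 0.0000 0.0000 0.0000

Δt=0.18600, u=1.09905, d=0.90987, q=0.48723, disc=e^(-rΔt)=0.99796
k=5 terminal: V=max(K-S,0) → 38.7539 19.0834 0.0000 0.0000 0.0000 0.0000
k=4: j=0 S=103.9772 intr=29.3828 cont=29.1102 V=29.3828[EX]; j=1 S=125.5961 intr=7.7639 cont=9.7654 V=9.7654[hold]; j=2 S=151.7100 intr=0.0000 cont=0.0000 V=0.0000[hold]; j=3 S=183.2535 intr=0.0000 cont=0.0000 V=0.0000[hold]; j=4 S=221.3554 intr=0.0000 cont=0.0000 V=0.0000[hold]  S*(4)=103.9772
k=3: j=0 S=114.2766 intr=19.0834 cont=19.7840 V=19.7840[hold]; j=1 S=138.0369 intr=0.0000 cont=4.9971 V=4.9971[hold]; j=2 S=166.7375 intr=0.0000 cont=0.0000 V=0.0000[hold]; j=3 S=201.4054 intr=0.0000 cont=0.0000 V=0.0000[hold]  S*(3)=-
k=2: j=0 S=125.5961 intr=7.7639 cont=12.5537 V=12.5537[hold]; j=1 S=151.7100 intr=0.0000 cont=2.5571 V=2.5571[hold]; j=2 S=183.2535 intr=0.0000 cont=0.0000 V=0.0000[hold]  S*(2)=-
k=1: j=0 S=138.0369 intr=0.0000 cont=7.6674 V=7.6674[hold]; j=1 S=166.7375 intr=0.0000 cont=1.3085 V=1.3085[hold]  S*(1)=-
k=0: j=0 S=151.7100 intr=0.0000 cont=4.5598 V=4.5598[hold]  S*(0)=-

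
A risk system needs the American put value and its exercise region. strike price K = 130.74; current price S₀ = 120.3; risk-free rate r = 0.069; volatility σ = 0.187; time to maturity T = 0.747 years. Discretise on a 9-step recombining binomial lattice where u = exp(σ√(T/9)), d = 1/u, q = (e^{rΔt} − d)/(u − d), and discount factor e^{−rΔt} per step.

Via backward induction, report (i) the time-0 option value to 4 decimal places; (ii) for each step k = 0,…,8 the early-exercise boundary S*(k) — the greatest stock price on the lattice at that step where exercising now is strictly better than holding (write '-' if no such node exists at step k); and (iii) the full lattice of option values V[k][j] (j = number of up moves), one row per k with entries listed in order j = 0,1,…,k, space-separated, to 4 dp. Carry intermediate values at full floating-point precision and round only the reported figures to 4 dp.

Δt=0.08300  u=1.05535  d=0.94755  q=0.53981  discount=0.99429
step 9 (expiry): payoffs max(K−S,0) = 56.6618 48.2341 38.8477 28.3933 16.7496 3.7812 0.0000 0.0000 0.0000 0.0000
step 8: (k=8,j=0): S=78.1785, (K−S)⁺=52.5615, hold=51.8149 ⇒ V=52.5615 exercise | (k=8,j=1): S=87.0727, (K−S)⁺=43.6673, hold=42.9207 ⇒ V=43.6673 exercise | (k=8,j=2): S=96.9788, (K−S)⁺=33.7612, hold=33.0146 ⇒ V=33.7612 exercise | (k=8,j=3): S=108.0118, (K−S)⁺=22.7282, hold=21.9816 ⇒ V=22.7282 exercise | (k=8,j=4): S=120.3000, (K−S)⁺=10.4400, hold=9.6934 ⇒ V=10.4400 exercise | (k=8,j=5): S=133.9862, (K−S)⁺=0.0000, hold=1.7301 ⇒ V=1.7301 continue | (k=8,j=6): S=149.2295, (K−S)⁺=0.0000, hold=0.0000 ⇒ V=0.0000 continue | (k=8,j=7): S=166.2069, (K−S)⁺=0.0000, hold=0.0000 ⇒ V=0.0000 continue | (k=8,j=8): S=185.1159, (K−S)⁺=0.0000, hold=0.0000 ⇒ V=0.0000 continue  boundary S*=120.3000
step 7: (k=7,j=0): S=82.5059, (K−S)⁺=48.2341, hold=47.4875 ⇒ V=48.2341 exercise | (k=7,j=1): S=91.8923, (K−S)⁺=38.8477, hold=38.1010 ⇒ V=38.8477 exercise | (k=7,j=2): S=102.3467, (K−S)⁺=28.3933, hold=27.6467 ⇒ V=28.3933 exercise | (k=7,j=3): S=113.9904, (K−S)⁺=16.7496, hold=16.0030 ⇒ V=16.7496 exercise | (k=7,j=4): S=126.9588, (K−S)⁺=3.7812, hold=5.7055 ⇒ V=5.7055 continue | (k=7,j=5): S=141.4026, (K−S)⁺=0.0000, hold=0.7916 ⇒ V=0.7916 continue | (k=7,j=6): S=157.4896, (K−S)⁺=0.0000, hold=0.0000 ⇒ V=0.0000 continue | (k=7,j=7): S=175.4068, (K−S)⁺=0.0000, hold=0.0000 ⇒ V=0.0000 continue  boundary S*=113.9904
step 6: (k=6,j=0): S=87.0727, (K−S)⁺=43.6673, hold=42.9207 ⇒ V=43.6673 exercise | (k=6,j=1): S=96.9788, (K−S)⁺=33.7612, hold=33.0146 ⇒ V=33.7612 exercise | (k=6,j=2): S=108.0118, (K−S)⁺=22.7282, hold=21.9816 ⇒ V=22.7282 exercise | (k=6,j=3): S=120.3000, (K−S)⁺=10.4400, hold=10.7262 ⇒ V=10.7262 continue | (k=6,j=4): S=133.9862, (K−S)⁺=0.0000, hold=3.0355 ⇒ V=3.0355 continue | (k=6,j=5): S=149.2295, (K−S)⁺=0.0000, hold=0.3622 ⇒ V=0.3622 continue | (k=6,j=6): S=166.2069, (K−S)⁺=0.0000, hold=0.0000 ⇒ V=0.0000 continue  boundary S*=108.0118
step 5: (k=5,j=0): S=91.8923, (K−S)⁺=38.8477, hold=38.1010 ⇒ V=38.8477 exercise | (k=5,j=1): S=102.3467, (K−S)⁺=28.3933, hold=27.6467 ⇒ V=28.3933 exercise | (k=5,j=2): S=113.9904, (K−S)⁺=16.7496, hold=16.1566 ⇒ V=16.7496 exercise | (k=5,j=3): S=126.9588, (K−S)⁺=3.7812, hold=6.5371 ⇒ V=6.5371 continue | (k=5,j=4): S=141.4026, (K−S)⁺=0.0000, hold=1.5833 ⇒ V=1.5833 continue | (k=5,j=5): S=157.4896, (K−S)⁺=0.0000, hold=0.1657 ⇒ V=0.1657 continue  boundary S*=113.9904
step 4: (k=4,j=0): S=96.9788, (K−S)⁺=33.7612, hold=33.0146 ⇒ V=33.7612 exercise | (k=4,j=1): S=108.0118, (K−S)⁺=22.7282, hold=21.9816 ⇒ V=22.7282 exercise | (k=4,j=2): S=120.3000, (K−S)⁺=10.4400, hold=11.1726 ⇒ V=11.1726 continue | (k=4,j=3): S=133.9862, (K−S)⁺=0.0000, hold=3.8409 ⇒ V=3.8409 continue | (k=4,j=4): S=149.2295, (K−S)⁺=0.0000, hold=0.8134 ⇒ V=0.8134 continue  boundary S*=108.0118
step 3: (k=3,j=0): S=102.3467, (K−S)⁺=28.3933, hold=27.6467 ⇒ V=28.3933 exercise | (k=3,j=1): S=113.9904, (K−S)⁺=16.7496, hold=16.3962 ⇒ V=16.7496 exercise | (k=3,j=2): S=126.9588, (K−S)⁺=3.7812, hold=7.1737 ⇒ V=7.1737 continue | (k=3,j=3): S=141.4026, (K−S)⁺=0.0000, hold=2.1941 ⇒ V=2.1941 continue  boundary S*=113.9904
step 2: (k=2,j=0): S=108.0118, (K−S)⁺=22.7282, hold=21.9816 ⇒ V=22.7282 exercise | (k=2,j=1): S=120.3000, (K−S)⁺=10.4400, hold=11.5142 ⇒ V=11.5142 continue | (k=2,j=2): S=133.9862, (K−S)⁺=0.0000, hold=4.4600 ⇒ V=4.4600 continue  boundary S*=108.0118
step 1: (k=1,j=0): S=113.9904, (K−S)⁺=16.7496, hold=16.5796 ⇒ V=16.7496 exercise | (k=1,j=1): S=126.9588, (K−S)⁺=3.7812, hold=7.6623 ⇒ V=7.6623 continue  boundary S*=113.9904
step 0: (k=0,j=0): S=120.3000, (K−S)⁺=10.4400, hold=11.7765 ⇒ V=11.7765 continue  boundary S*=-

price = 11.7765
boundary = - 113.9904 108.0118 113.9904 108.0118 113.9904 108.0118 113.9904 120.3000
tree:
11.7765
16.7496 7.6623
22.7282 11.5142 4.4600
28.3933 16.7496 7.1737 2.1941
33.7612 22.7282 11.1726 3.8409 0.8134
38.8477 28.3933 16.7496 6.5371 1.5833 0.1657
43.6673 33.7612 22.7282 10.7262 3.0355 0.3622 0.0000
48.2341 38.8477 28.3933 16.7496 5.7055 0.7916 0.0000 0.0000
52.5615 43.6673 33.7612 22.7282 10.4400 1.7301 0.0000 0.0000 0.0000
56.6618 48.2341 38.8477 28.3933 16.7496 3.7812 0.0000 0.0000 0.0000 0.0000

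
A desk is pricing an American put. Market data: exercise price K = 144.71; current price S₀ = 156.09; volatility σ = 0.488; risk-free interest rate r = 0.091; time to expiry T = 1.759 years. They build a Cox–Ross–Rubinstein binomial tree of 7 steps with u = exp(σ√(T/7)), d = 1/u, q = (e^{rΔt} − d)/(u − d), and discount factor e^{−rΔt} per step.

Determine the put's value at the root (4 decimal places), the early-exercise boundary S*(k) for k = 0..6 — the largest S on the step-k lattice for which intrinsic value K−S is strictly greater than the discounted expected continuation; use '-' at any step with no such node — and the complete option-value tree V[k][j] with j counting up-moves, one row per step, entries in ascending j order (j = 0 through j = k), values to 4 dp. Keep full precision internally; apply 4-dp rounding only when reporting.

price = 24.4447
boundary = - - - 74.9299 58.6699 74.9299 95.6963
tree:
24.4447
35.7841 13.6133
50.8330 21.5687 5.8461
69.7801 33.2102 10.2809 1.4332
86.0401 49.3049 17.7659 2.8526 0.0000
98.7717 69.7801 29.9930 5.6776 0.0000 0.0000
108.7404 86.0401 49.0137 11.3005 0.0000 0.0000 0.0000
116.5459 98.7717 69.7801 22.4920 0.0000 0.0000 0.0000 0.0000

Δt=0.25129, u=1.27714, d=0.78300, q=0.48596, disc=e^(-rΔt)=0.97739
k=7 terminal: V=max(K-S,0) → 116.5459 98.7717 69.7801 22.4920 0.0000 0.0000 0.0000 0.0000
k=6: j=0 S=35.9696 intr=108.7404 cont=105.4689 V=108.7404[EX]; j=1 S=58.6699 intr=86.0401 cont=82.7686 V=86.0401[EX]; j=2 S=95.6963 intr=49.0137 cont=45.7422 V=49.0137[EX]; j=3 S=156.0900 intr=0.0000 cont=11.3005 V=11.3005[hold]; j=4 S=254.5980 intr=0.0000 cont=0.0000 V=0.0000[hold]; j=5 S=415.2743 intr=0.0000 cont=0.0000 V=0.0000[hold]; j=6 S=677.3530 intr=0.0000 cont=0.0000 V=0.0000[hold]  S*(6)=95.6963
k=5: j=0 S=45.9383 intr=98.7717 cont=95.5001 V=98.7717[EX]; j=1 S=74.9299 intr=69.7801 cont=66.5086 V=69.7801[EX]; j=2 S=122.2180 intr=22.4920 cont=29.9930 V=29.9930[hold]; j=3 S=199.3495 intr=0.0000 cont=5.6776 V=5.6776[hold]; j=4 S=325.1585 intr=0.0000 cont=0.0000 V=0.0000[hold]; j=5 S=530.3652 intr=0.0000 cont=0.0000 V=0.0000[hold]  S*(5)=74.9299
k=4: j=0 S=58.6699 intr=86.0401 cont=82.7686 V=86.0401[EX]; j=1 S=95.6963 intr=49.0137 cont=49.3049 V=49.3049[hold]; j=2 S=156.0900 intr=0.0000 cont=17.7659 V=17.7659[hold]; j=3 S=254.5980 intr=0.0000 cont=2.8526 V=2.8526[hold]; j=4 S=415.2743 intr=0.0000 cont=0.0000 V=0.0000[hold]  S*(4)=58.6699
k=3: j=0 S=74.9299 intr=69.7801 cont=66.6469 V=69.7801[EX]; j=1 S=122.2180 intr=22.4920 cont=33.2102 V=33.2102[hold]; j=2 S=199.3495 intr=0.0000 cont=10.2809 V=10.2809[hold]; j=3 S=325.1585 intr=0.0000 cont=1.4332 V=1.4332[hold]  S*(3)=74.9299
k=2: j=0 S=95.6963 intr=49.0137 cont=50.8330 V=50.8330[hold]; j=1 S=156.0900 intr=0.0000 cont=21.5687 V=21.5687[hold]; j=2 S=254.5980 intr=0.0000 cont=5.8461 V=5.8461[hold]  S*(2)=-
k=1: j=0 S=122.2180 intr=22.4920 cont=35.7841 V=35.7841[hold]; j=1 S=199.3495 intr=0.0000 cont=13.6133 V=13.6133[hold]  S*(1)=-
k=0: j=0 S=156.0900 intr=0.0000 cont=24.4447 V=24.4447[hold]  S*(0)=-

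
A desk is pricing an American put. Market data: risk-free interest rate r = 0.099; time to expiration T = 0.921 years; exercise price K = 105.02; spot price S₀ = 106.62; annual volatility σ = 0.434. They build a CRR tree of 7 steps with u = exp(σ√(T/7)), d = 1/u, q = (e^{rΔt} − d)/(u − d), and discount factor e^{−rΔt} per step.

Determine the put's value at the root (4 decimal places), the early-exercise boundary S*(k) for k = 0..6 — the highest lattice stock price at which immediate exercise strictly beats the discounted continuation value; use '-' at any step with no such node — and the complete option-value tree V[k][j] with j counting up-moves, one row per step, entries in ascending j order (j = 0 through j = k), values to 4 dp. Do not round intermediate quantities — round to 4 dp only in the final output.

price = 13.2969
boundary = - - - 66.4865 56.8022 66.4865 77.8219
tree:
13.2969
19.6111 7.3850
28.0015 11.8059 3.1955
38.5335 18.2927 5.6841 0.8120
48.2178 27.2403 9.9009 1.6526 0.0000
56.4915 38.5335 16.7570 3.3632 0.0000 0.0000
63.5600 48.2178 27.1981 6.8447 0.0000 0.0000 0.0000
69.5990 56.4915 38.5335 13.9301 0.0000 0.0000 0.0000 0.0000

Δt=0.13157  u=1.17049  d=0.85434  q=0.50220  discount=0.98706
step 7 (expiry): payoffs max(K−S,0) = 69.5990 56.4915 38.5335 13.9301 0.0000 0.0000 0.0000 0.0000
step 6: (k=6,j=0): S=41.4600, (K−S)⁺=63.5600, hold=62.2010 ⇒ V=63.5600 exercise | (k=6,j=1): S=56.8022, (K−S)⁺=48.2178, hold=46.8587 ⇒ V=48.2178 exercise | (k=6,j=2): S=77.8219, (K−S)⁺=27.1981, hold=25.8390 ⇒ V=27.1981 exercise | (k=6,j=3): S=106.6200, (K−S)⁺=0.0000, hold=6.8447 ⇒ V=6.8447 continue | (k=6,j=4): S=146.0748, (K−S)⁺=0.0000, hold=0.0000 ⇒ V=0.0000 continue | (k=6,j=5): S=200.1299, (K−S)⁺=0.0000, hold=0.0000 ⇒ V=0.0000 continue | (k=6,j=6): S=274.1881, (K−S)⁺=0.0000, hold=0.0000 ⇒ V=0.0000 continue  boundary S*=77.8219
step 5: (k=5,j=0): S=48.5285, (K−S)⁺=56.4915, hold=55.1324 ⇒ V=56.4915 exercise | (k=5,j=1): S=66.4865, (K−S)⁺=38.5335, hold=37.1744 ⇒ V=38.5335 exercise | (k=5,j=2): S=91.0899, (K−S)⁺=13.9301, hold=16.7570 ⇒ V=16.7570 continue | (k=5,j=3): S=124.7978, (K−S)⁺=0.0000, hold=3.3632 ⇒ V=3.3632 continue | (k=5,j=4): S=170.9793, (K−S)⁺=0.0000, hold=0.0000 ⇒ V=0.0000 continue | (k=5,j=5): S=234.2503, (K−S)⁺=0.0000, hold=0.0000 ⇒ V=0.0000 continue  boundary S*=66.4865
step 4: (k=4,j=0): S=56.8022, (K−S)⁺=48.2178, hold=46.8587 ⇒ V=48.2178 exercise | (k=4,j=1): S=77.8219, (K−S)⁺=27.1981, hold=27.2403 ⇒ V=27.2403 continue | (k=4,j=2): S=106.6200, (K−S)⁺=0.0000, hold=9.9009 ⇒ V=9.9009 continue | (k=4,j=3): S=146.0748, (K−S)⁺=0.0000, hold=1.6526 ⇒ V=1.6526 continue | (k=4,j=4): S=200.1299, (K−S)⁺=0.0000, hold=0.0000 ⇒ V=0.0000 continue  boundary S*=56.8022
step 3: (k=3,j=0): S=66.4865, (K−S)⁺=38.5335, hold=37.1953 ⇒ V=38.5335 exercise | (k=3,j=1): S=91.0899, (K−S)⁺=13.9301, hold=18.2927 ⇒ V=18.2927 continue | (k=3,j=2): S=124.7978, (K−S)⁺=0.0000, hold=5.6841 ⇒ V=5.6841 continue | (k=3,j=3): S=170.9793, (K−S)⁺=0.0000, hold=0.8120 ⇒ V=0.8120 continue  boundary S*=66.4865
step 2: (k=2,j=0): S=77.8219, (K−S)⁺=27.1981, hold=28.0015 ⇒ V=28.0015 continue | (k=2,j=1): S=106.6200, (K−S)⁺=0.0000, hold=11.8059 ⇒ V=11.8059 continue | (k=2,j=2): S=146.0748, (K−S)⁺=0.0000, hold=3.1955 ⇒ V=3.1955 continue  boundary S*=-
step 1: (k=1,j=0): S=91.0899, (K−S)⁺=13.9301, hold=19.6111 ⇒ V=19.6111 continue | (k=1,j=1): S=124.7978, (K−S)⁺=0.0000, hold=7.3850 ⇒ V=7.3850 continue  boundary S*=-
step 0: (k=0,j=0): S=106.6200, (K−S)⁺=0.0000, hold=13.2969 ⇒ V=13.2969 continue  boundary S*=-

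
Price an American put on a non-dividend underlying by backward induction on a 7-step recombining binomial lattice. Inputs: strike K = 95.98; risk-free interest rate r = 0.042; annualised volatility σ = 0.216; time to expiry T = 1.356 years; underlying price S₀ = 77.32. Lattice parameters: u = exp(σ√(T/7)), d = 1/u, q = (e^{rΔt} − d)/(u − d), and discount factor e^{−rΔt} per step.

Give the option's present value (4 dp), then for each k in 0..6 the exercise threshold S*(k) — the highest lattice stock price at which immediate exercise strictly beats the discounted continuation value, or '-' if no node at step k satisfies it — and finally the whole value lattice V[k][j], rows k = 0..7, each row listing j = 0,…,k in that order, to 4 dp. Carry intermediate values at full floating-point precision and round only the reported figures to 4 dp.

Δt=0.19371  u=1.09973  d=0.90931  q=0.51915  discount=0.99190
step 7 (expiry): payoffs max(K−S,0) = 56.2353 47.9122 37.8461 25.6721 10.9486 0.0000 0.0000 0.0000
step 6: (k=6,j=0): S=43.7086, (K−S)⁺=52.2714, hold=51.4937 ⇒ V=52.2714 exercise | (k=6,j=1): S=52.8618, (K−S)⁺=43.1182, hold=42.3405 ⇒ V=43.1182 exercise | (k=6,j=2): S=63.9318, (K−S)⁺=32.0482, hold=31.2705 ⇒ V=32.0482 exercise | (k=6,j=3): S=77.3200, (K−S)⁺=18.6600, hold=17.8823 ⇒ V=18.6600 exercise | (k=6,j=4): S=93.5119, (K−S)⁺=2.4681, hold=5.2220 ⇒ V=5.2220 continue | (k=6,j=5): S=113.0946, (K−S)⁺=0.0000, hold=0.0000 ⇒ V=0.0000 continue | (k=6,j=6): S=136.7782, (K−S)⁺=0.0000, hold=0.0000 ⇒ V=0.0000 continue  boundary S*=77.3200
step 5: (k=5,j=0): S=48.0678, (K−S)⁺=47.9122, hold=47.1345 ⇒ V=47.9122 exercise | (k=5,j=1): S=58.1339, (K−S)⁺=37.8461, hold=37.0684 ⇒ V=37.8461 exercise | (k=5,j=2): S=70.3079, (K−S)⁺=25.6721, hold=24.8943 ⇒ V=25.6721 exercise | (k=5,j=3): S=85.0314, (K−S)⁺=10.9486, hold=11.5890 ⇒ V=11.5890 continue | (k=5,j=4): S=102.8382, (K−S)⁺=0.0000, hold=2.4906 ⇒ V=2.4906 continue | (k=5,j=5): S=124.3740, (K−S)⁺=0.0000, hold=0.0000 ⇒ V=0.0000 continue  boundary S*=70.3079
step 4: (k=4,j=0): S=52.8618, (K−S)⁺=43.1182, hold=42.3405 ⇒ V=43.1182 exercise | (k=4,j=1): S=63.9318, (K−S)⁺=32.0482, hold=31.2705 ⇒ V=32.0482 exercise | (k=4,j=2): S=77.3200, (K−S)⁺=18.6600, hold=18.2120 ⇒ V=18.6600 exercise | (k=4,j=3): S=93.5119, (K−S)⁺=2.4681, hold=6.8099 ⇒ V=6.8099 continue | (k=4,j=4): S=113.0946, (K−S)⁺=0.0000, hold=1.1879 ⇒ V=1.1879 continue  boundary S*=77.3200
step 3: (k=3,j=0): S=58.1339, (K−S)⁺=37.8461, hold=37.0684 ⇒ V=37.8461 exercise | (k=3,j=1): S=70.3079, (K−S)⁺=25.6721, hold=24.8943 ⇒ V=25.6721 exercise | (k=3,j=2): S=85.0314, (K−S)⁺=10.9486, hold=12.4067 ⇒ V=12.4067 continue | (k=3,j=3): S=102.8382, (K−S)⁺=0.0000, hold=3.8597 ⇒ V=3.8597 continue  boundary S*=70.3079
step 2: (k=2,j=0): S=63.9318, (K−S)⁺=32.0482, hold=31.2705 ⇒ V=32.0482 exercise | (k=2,j=1): S=77.3200, (K−S)⁺=18.6600, hold=18.6331 ⇒ V=18.6600 exercise | (k=2,j=2): S=93.5119, (K−S)⁺=2.4681, hold=7.9049 ⇒ V=7.9049 continue  boundary S*=77.3200
step 1: (k=1,j=0): S=70.3079, (K−S)⁺=25.6721, hold=24.8943 ⇒ V=25.6721 exercise | (k=1,j=1): S=85.0314, (K−S)⁺=10.9486, hold=12.9705 ⇒ V=12.9705 continue  boundary S*=70.3079
step 0: (k=0,j=0): S=77.3200, (K−S)⁺=18.6600, hold=18.9235 ⇒ V=18.9235 continue  boundary S*=-

price = 18.9235
boundary = - 70.3079 77.3200 70.3079 77.3200 70.3079 77.3200
tree:
18.9235
25.6721 12.9705
32.0482 18.6600 7.9049
37.8461 25.6721 12.4067 3.8597
43.1182 32.0482 18.6600 6.8099 1.1879
47.9122 37.8461 25.6721 11.5890 2.4906 0.0000
52.2714 43.1182 32.0482 18.6600 5.2220 0.0000 0.0000
56.2353 47.9122 37.8461 25.6721 10.9486 0.0000 0.0000 0.0000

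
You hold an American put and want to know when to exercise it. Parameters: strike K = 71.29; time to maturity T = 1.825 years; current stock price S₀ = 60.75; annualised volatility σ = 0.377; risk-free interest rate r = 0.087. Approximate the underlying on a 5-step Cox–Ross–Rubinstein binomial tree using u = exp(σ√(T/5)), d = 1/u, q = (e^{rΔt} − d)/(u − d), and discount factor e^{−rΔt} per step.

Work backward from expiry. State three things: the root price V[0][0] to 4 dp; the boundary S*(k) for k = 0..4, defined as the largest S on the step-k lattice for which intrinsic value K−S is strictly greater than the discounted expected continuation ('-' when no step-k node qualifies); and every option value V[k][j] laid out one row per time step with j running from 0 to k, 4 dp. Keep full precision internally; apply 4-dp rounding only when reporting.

Δt=0.36500, u=1.25579, d=0.79631, q=0.51352, disc=e^(-rΔt)=0.96874
k=5 terminal: V=max(K-S,0) → 51.8382 40.6143 22.9141 0.0000 0.0000 0.0000
k=4: j=0 S=24.4274 intr=46.8626 cont=44.6344 V=46.8626[EX]; j=1 S=38.5223 intr=32.7677 cont=30.5395 V=32.7677[EX]; j=2 S=60.7500 intr=10.5400 cont=10.7988 V=10.7988[hold]; j=3 S=95.8034 intr=0.0000 cont=0.0000 V=0.0000[hold]; j=4 S=151.0829 intr=0.0000 cont=0.0000 V=0.0000[hold]  S*(4)=38.5223
k=3: j=0 S=30.6757 intr=40.6143 cont=38.3861 V=40.6143[EX]; j=1 S=48.3759 intr=22.9141 cont=20.8146 V=22.9141[EX]; j=2 S=76.2893 intr=0.0000 cont=5.0891 V=5.0891[hold]; j=3 S=120.3090 intr=0.0000 cont=0.0000 V=0.0000[hold]  S*(3)=48.3759
k=2: j=0 S=38.5223 intr=32.7677 cont=30.5395 V=32.7677[EX]; j=1 S=60.7500 intr=10.5400 cont=13.3305 V=13.3305[hold]; j=2 S=95.8034 intr=0.0000 cont=2.3984 V=2.3984[hold]  S*(2)=38.5223
k=1: j=0 S=48.3759 intr=22.9141 cont=22.0740 V=22.9141[EX]; j=1 S=76.2893 intr=0.0000 cont=7.4754 V=7.4754[hold]  S*(1)=48.3759
k=0: j=0 S=60.7500 intr=10.5400 cont=14.5176 V=14.5176[hold]  S*(0)=-

price = 14.5176
boundary = - 48.3759 38.5223 48.3759 38.5223
tree:
14.5176
22.9141 7.4754
32.7677 13.3305 2.3984
40.6143 22.9141 5.0891 0.0000
46.8626 32.7677 10.7988 0.0000 0.0000
51.8382 40.6143 22.9141 0.0000 0.0000 0.0000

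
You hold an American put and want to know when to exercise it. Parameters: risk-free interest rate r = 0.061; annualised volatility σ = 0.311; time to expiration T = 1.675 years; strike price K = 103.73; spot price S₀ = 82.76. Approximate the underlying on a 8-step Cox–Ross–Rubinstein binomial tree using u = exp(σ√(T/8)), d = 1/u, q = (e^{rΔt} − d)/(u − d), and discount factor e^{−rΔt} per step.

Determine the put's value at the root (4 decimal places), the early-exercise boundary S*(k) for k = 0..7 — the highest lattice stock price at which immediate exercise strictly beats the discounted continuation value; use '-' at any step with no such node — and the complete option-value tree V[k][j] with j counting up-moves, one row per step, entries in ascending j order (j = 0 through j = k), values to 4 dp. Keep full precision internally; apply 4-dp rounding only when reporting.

price = 23.2574
boundary = - 71.7824 62.2609 71.7824 62.2609 71.7824 82.7600 71.7824
tree:
23.2574
31.9476 15.4778
41.4691 22.6390 8.9739
49.7277 31.9476 14.2485 4.1223
56.8908 41.4691 21.8245 7.3142 1.1534
63.1037 49.7277 31.9476 12.6293 2.3817 0.0000
68.4925 56.8908 41.4691 20.9700 4.9181 0.0000 0.0000
73.1666 63.1037 49.7277 31.9476 10.1554 0.0000 0.0000 0.0000
77.2206 68.4925 56.8908 41.4691 20.9700 0.0000 0.0000 0.0000 0.0000

params: Δt=0.20938 u=1.15293 d=0.86736 q=0.50949 e^(-rΔt)=0.98731
t_8 payoffs: 77.2206 68.4925 56.8908 41.4691 20.9700 0.0000 0.0000 0.0000 0.0000
t_7: node(7,0) S=30.5634 payoff=73.1666 vs cont=71.8502 → 73.1666 [stop]  node(7,1) S=40.6263 payoff=63.1037 vs cont=61.7873 → 63.1037 [stop]  node(7,2) S=54.0023 payoff=49.7277 vs cont=48.4113 → 49.7277 [stop]  node(7,3) S=71.7824 payoff=31.9476 vs cont=30.6312 → 31.9476 [stop]  node(7,4) S=95.4164 payoff=8.3136 vs cont=10.1554 → 10.1554 [wait]  node(7,5) S=126.8319 payoff=0.0000 vs cont=0.0000 → 0.0000 [wait]  node(7,6) S=168.5908 payoff=0.0000 vs cont=0.0000 → 0.0000 [wait]  node(7,7) S=224.0986 payoff=0.0000 vs cont=0.0000 → 0.0000 [wait]  ⇒ S*(7)=71.7824
t_6: node(6,0) S=35.2375 payoff=68.4925 vs cont=67.1761 → 68.4925 [stop]  node(6,1) S=46.8392 payoff=56.8908 vs cont=55.5744 → 56.8908 [stop]  node(6,2) S=62.2609 payoff=41.4691 vs cont=40.1527 → 41.4691 [stop]  node(6,3) S=82.7600 payoff=20.9700 vs cont=20.5801 → 20.9700 [stop]  node(6,4) S=110.0084 payoff=0.0000 vs cont=4.9181 → 4.9181 [wait]  node(6,5) S=146.2282 payoff=0.0000 vs cont=0.0000 → 0.0000 [wait]  node(6,6) S=194.3732 payoff=0.0000 vs cont=0.0000 → 0.0000 [wait]  ⇒ S*(6)=82.7600
t_5: node(5,0) S=40.6263 payoff=63.1037 vs cont=61.7873 → 63.1037 [stop]  node(5,1) S=54.0023 payoff=49.7277 vs cont=48.4113 → 49.7277 [stop]  node(5,2) S=71.7824 payoff=31.9476 vs cont=30.6312 → 31.9476 [stop]  node(5,3) S=95.4164 payoff=8.3136 vs cont=12.6293 → 12.6293 [wait]  node(5,4) S=126.8319 payoff=0.0000 vs cont=2.3817 → 2.3817 [wait]  node(5,5) S=168.5908 payoff=0.0000 vs cont=0.0000 → 0.0000 [wait]  ⇒ S*(5)=71.7824
t_4: node(4,0) S=46.8392 payoff=56.8908 vs cont=55.5744 → 56.8908 [stop]  node(4,1) S=62.2609 payoff=41.4691 vs cont=40.1527 → 41.4691 [stop]  node(4,2) S=82.7600 payoff=20.9700 vs cont=21.8245 → 21.8245 [wait]  node(4,3) S=110.0084 payoff=0.0000 vs cont=7.3142 → 7.3142 [wait]  node(4,4) S=146.2282 payoff=0.0000 vs cont=1.1534 → 1.1534 [wait]  ⇒ S*(4)=62.2609
t_3: node(3,0) S=54.0023 payoff=49.7277 vs cont=48.4113 → 49.7277 [stop]  node(3,1) S=71.7824 payoff=31.9476 vs cont=31.0611 → 31.9476 [stop]  node(3,2) S=95.4164 payoff=8.3136 vs cont=14.2485 → 14.2485 [wait]  node(3,3) S=126.8319 payoff=0.0000 vs cont=4.1223 → 4.1223 [wait]  ⇒ S*(3)=71.7824
t_2: node(2,0) S=62.2609 payoff=41.4691 vs cont=40.1527 → 41.4691 [stop]  node(2,1) S=82.7600 payoff=20.9700 vs cont=22.6390 → 22.6390 [wait]  node(2,2) S=110.0084 payoff=0.0000 vs cont=8.9739 → 8.9739 [wait]  ⇒ S*(2)=62.2609
t_1: node(1,0) S=71.7824 payoff=31.9476 vs cont=31.4708 → 31.9476 [stop]  node(1,1) S=95.4164 payoff=8.3136 vs cont=15.4778 → 15.4778 [wait]  ⇒ S*(1)=71.7824
t_0: node(0,0) S=82.7600 payoff=20.9700 vs cont=23.2574 → 23.2574 [wait]  ⇒ S*(0)=-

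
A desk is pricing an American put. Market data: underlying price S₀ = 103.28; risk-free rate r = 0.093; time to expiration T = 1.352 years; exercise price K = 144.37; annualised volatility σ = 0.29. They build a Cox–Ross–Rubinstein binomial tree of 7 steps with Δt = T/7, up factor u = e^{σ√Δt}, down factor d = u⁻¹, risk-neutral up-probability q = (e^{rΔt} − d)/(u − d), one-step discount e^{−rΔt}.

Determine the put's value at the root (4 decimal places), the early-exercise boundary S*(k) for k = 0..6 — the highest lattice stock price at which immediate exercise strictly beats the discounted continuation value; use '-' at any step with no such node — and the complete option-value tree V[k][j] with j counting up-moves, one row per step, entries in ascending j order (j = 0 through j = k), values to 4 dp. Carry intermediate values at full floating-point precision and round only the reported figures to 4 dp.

Δt=0.19314  u=1.13593  d=0.88034  q=0.53909  discount=0.98220
step 7 (expiry): payoffs max(K−S,0) = 102.0483 89.7611 73.9064 53.4487 27.0514 0.0000 0.0000 0.0000
step 6: (k=6,j=0): S=48.0743, (K−S)⁺=96.2957, hold=93.7256 ⇒ V=96.2957 exercise | (k=6,j=1): S=62.0318, (K−S)⁺=82.3382, hold=79.7682 ⇒ V=82.3382 exercise | (k=6,j=2): S=80.0415, (K−S)⁺=64.3285, hold=61.7584 ⇒ V=64.3285 exercise | (k=6,j=3): S=103.2800, (K−S)⁺=41.0900, hold=38.5199 ⇒ V=41.0900 exercise | (k=6,j=4): S=133.2654, (K−S)⁺=11.1046, hold=12.2462 ⇒ V=12.2462 continue | (k=6,j=5): S=171.9564, (K−S)⁺=0.0000, hold=0.0000 ⇒ V=0.0000 continue | (k=6,j=6): S=221.8806, (K−S)⁺=0.0000, hold=0.0000 ⇒ V=0.0000 continue  boundary S*=103.2800
step 5: (k=5,j=0): S=54.6089, (K−S)⁺=89.7611, hold=87.1910 ⇒ V=89.7611 exercise | (k=5,j=1): S=70.4636, (K−S)⁺=73.9064, hold=71.3364 ⇒ V=73.9064 exercise | (k=5,j=2): S=90.9213, (K−S)⁺=53.4487, hold=50.8786 ⇒ V=53.4487 exercise | (k=5,j=3): S=117.3186, (K−S)⁺=27.0514, hold=25.0858 ⇒ V=27.0514 exercise | (k=5,j=4): S=151.3797, (K−S)⁺=0.0000, hold=5.5439 ⇒ V=5.5439 continue | (k=5,j=5): S=195.3299, (K−S)⁺=0.0000, hold=0.0000 ⇒ V=0.0000 continue  boundary S*=117.3186
step 4: (k=4,j=0): S=62.0318, (K−S)⁺=82.3382, hold=79.7682 ⇒ V=82.3382 exercise | (k=4,j=1): S=80.0415, (K−S)⁺=64.3285, hold=61.7584 ⇒ V=64.3285 exercise | (k=4,j=2): S=103.2800, (K−S)⁺=41.0900, hold=38.5199 ⇒ V=41.0900 exercise | (k=4,j=3): S=133.2654, (K−S)⁺=11.1046, hold=15.1817 ⇒ V=15.1817 continue | (k=4,j=4): S=171.9564, (K−S)⁺=0.0000, hold=2.5097 ⇒ V=2.5097 continue  boundary S*=103.2800
step 3: (k=3,j=0): S=70.4636, (K−S)⁺=73.9064, hold=71.3364 ⇒ V=73.9064 exercise | (k=3,j=1): S=90.9213, (K−S)⁺=53.4487, hold=50.8786 ⇒ V=53.4487 exercise | (k=3,j=2): S=117.3186, (K−S)⁺=27.0514, hold=26.6402 ⇒ V=27.0514 exercise | (k=3,j=3): S=151.3797, (K−S)⁺=0.0000, hold=8.2017 ⇒ V=8.2017 continue  boundary S*=117.3186
step 2: (k=2,j=0): S=80.0415, (K−S)⁺=64.3285, hold=61.7584 ⇒ V=64.3285 exercise | (k=2,j=1): S=103.2800, (K−S)⁺=41.0900, hold=38.5199 ⇒ V=41.0900 exercise | (k=2,j=2): S=133.2654, (K−S)⁺=11.1046, hold=16.5890 ⇒ V=16.5890 continue  boundary S*=103.2800
step 1: (k=1,j=0): S=90.9213, (K−S)⁺=53.4487, hold=50.8786 ⇒ V=53.4487 exercise | (k=1,j=1): S=117.3186, (K−S)⁺=27.0514, hold=27.3853 ⇒ V=27.3853 continue  boundary S*=90.9213
step 0: (k=0,j=0): S=103.2800, (K−S)⁺=41.0900, hold=38.6967 ⇒ V=41.0900 exercise  boundary S*=103.2800

price = 41.0900
boundary = 103.2800 90.9213 103.2800 117.3186 103.2800 117.3186 103.2800
tree:
41.0900
53.4487 27.3853
64.3285 41.0900 16.5890
73.9064 53.4487 27.0514 8.2017
82.3382 64.3285 41.0900 15.1817 2.5097
89.7611 73.9064 53.4487 27.0514 5.5439 0.0000
96.2957 82.3382 64.3285 41.0900 12.2462 0.0000 0.0000
102.0483 89.7611 73.9064 53.4487 27.0514 0.0000 0.0000 0.0000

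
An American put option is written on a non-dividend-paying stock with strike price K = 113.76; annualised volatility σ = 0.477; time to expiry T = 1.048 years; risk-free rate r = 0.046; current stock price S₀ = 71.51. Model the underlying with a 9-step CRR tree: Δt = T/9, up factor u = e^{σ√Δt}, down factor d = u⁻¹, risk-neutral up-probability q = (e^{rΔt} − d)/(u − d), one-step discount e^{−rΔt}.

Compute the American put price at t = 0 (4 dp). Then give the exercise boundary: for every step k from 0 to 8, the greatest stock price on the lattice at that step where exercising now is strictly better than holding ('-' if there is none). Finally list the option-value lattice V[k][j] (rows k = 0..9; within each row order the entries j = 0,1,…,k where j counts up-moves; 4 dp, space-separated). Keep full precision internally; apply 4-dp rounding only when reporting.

price = 43.6073
boundary = - 60.7682 51.6399 60.7682 51.6399 60.7682 71.5100 84.1506 71.5100
tree:
43.6073
52.9918 33.7613
62.1201 42.9935 23.9719
69.8772 52.9918 32.4645 14.8869
76.4690 62.1201 42.3655 21.9237 7.3030
82.0706 69.8772 52.9918 31.1374 12.0211 2.1880
86.8308 76.4690 62.1201 42.2500 19.2470 4.1965 0.0000
90.8760 82.0706 69.8772 52.9918 29.6094 8.0488 0.0000 0.0000
94.3135 86.8308 76.4690 62.1201 42.2500 15.4377 0.0000 0.0000 0.0000
97.2346 90.8760 82.0706 69.8772 52.9918 29.6094 0.0000 0.0000 0.0000 0.0000

params: Δt=0.11644 u=1.17677 d=0.84979 q=0.47582 e^(-rΔt)=0.99466
t_9 payoffs: 97.2346 90.8760 82.0706 69.8772 52.9918 29.6094 0.0000 0.0000 0.0000 0.0000
t_8: node(8,0) S=19.4465 payoff=94.3135 vs cont=93.7058 → 94.3135 [stop]  node(8,1) S=26.9292 payoff=86.8308 vs cont=86.2231 → 86.8308 [stop]  node(8,2) S=37.2910 payoff=76.4690 vs cont=75.8613 → 76.4690 [stop]  node(8,3) S=51.6399 payoff=62.1201 vs cont=61.5124 → 62.1201 [stop]  node(8,4) S=71.5100 payoff=42.2500 vs cont=41.6423 → 42.2500 [stop]  node(8,5) S=99.0257 payoff=14.7343 vs cont=15.4377 → 15.4377 [wait]  node(8,6) S=137.1290 payoff=0.0000 vs cont=0.0000 → 0.0000 [wait]  node(8,7) S=189.8938 payoff=0.0000 vs cont=0.0000 → 0.0000 [wait]  node(8,8) S=262.9615 payoff=0.0000 vs cont=0.0000 → 0.0000 [wait]  ⇒ S*(8)=71.5100
t_7: node(7,0) S=22.8840 payoff=90.8760 vs cont=90.2683 → 90.8760 [stop]  node(7,1) S=31.6894 payoff=82.0706 vs cont=81.4629 → 82.0706 [stop]  node(7,2) S=43.8828 payoff=69.8772 vs cont=69.2694 → 69.8772 [stop]  node(7,3) S=60.7682 payoff=52.9918 vs cont=52.3841 → 52.9918 [stop]  node(7,4) S=84.1506 payoff=29.6094 vs cont=29.3345 → 29.6094 [stop]  node(7,5) S=116.5303 payoff=0.0000 vs cont=8.0488 → 8.0488 [wait]  node(7,6) S=161.3690 payoff=0.0000 vs cont=0.0000 → 0.0000 [wait]  node(7,7) S=223.4608 payoff=0.0000 vs cont=0.0000 → 0.0000 [wait]  ⇒ S*(7)=84.1506
t_6: node(6,0) S=26.9292 payoff=86.8308 vs cont=86.2231 → 86.8308 [stop]  node(6,1) S=37.2910 payoff=76.4690 vs cont=75.8613 → 76.4690 [stop]  node(6,2) S=51.6399 payoff=62.1201 vs cont=61.5124 → 62.1201 [stop]  node(6,3) S=71.5100 payoff=42.2500 vs cont=41.6423 → 42.2500 [stop]  node(6,4) S=99.0257 payoff=14.7343 vs cont=19.2470 → 19.2470 [wait]  node(6,5) S=137.1290 payoff=0.0000 vs cont=4.1965 → 4.1965 [wait]  node(6,6) S=189.8938 payoff=0.0000 vs cont=0.0000 → 0.0000 [wait]  ⇒ S*(6)=71.5100
t_5: node(5,0) S=31.6894 payoff=82.0706 vs cont=81.4629 → 82.0706 [stop]  node(5,1) S=43.8828 payoff=69.8772 vs cont=69.2694 → 69.8772 [stop]  node(5,2) S=60.7682 payoff=52.9918 vs cont=52.3841 → 52.9918 [stop]  node(5,3) S=84.1506 payoff=29.6094 vs cont=31.1374 → 31.1374 [wait]  node(5,4) S=116.5303 payoff=0.0000 vs cont=12.0211 → 12.0211 [wait]  node(5,5) S=161.3690 payoff=0.0000 vs cont=2.1880 → 2.1880 [wait]  ⇒ S*(5)=60.7682
t_4: node(4,0) S=37.2910 payoff=76.4690 vs cont=75.8613 → 76.4690 [stop]  node(4,1) S=51.6399 payoff=62.1201 vs cont=61.5124 → 62.1201 [stop]  node(4,2) S=71.5100 payoff=42.2500 vs cont=42.3655 → 42.3655 [wait]  node(4,3) S=99.0257 payoff=14.7343 vs cont=21.9237 → 21.9237 [wait]  node(4,4) S=137.1290 payoff=0.0000 vs cont=7.3030 → 7.3030 [wait]  ⇒ S*(4)=51.6399
t_3: node(3,0) S=43.8828 payoff=69.8772 vs cont=69.2694 → 69.8772 [stop]  node(3,1) S=60.7682 payoff=52.9918 vs cont=52.4388 → 52.9918 [stop]  node(3,2) S=84.1506 payoff=29.6094 vs cont=32.4645 → 32.4645 [wait]  node(3,3) S=116.5303 payoff=0.0000 vs cont=14.8869 → 14.8869 [wait]  ⇒ S*(3)=60.7682
t_2: node(2,0) S=51.6399 payoff=62.1201 vs cont=61.5124 → 62.1201 [stop]  node(2,1) S=71.5100 payoff=42.2500 vs cont=42.9935 → 42.9935 [wait]  node(2,2) S=99.0257 payoff=14.7343 vs cont=23.9719 → 23.9719 [wait]  ⇒ S*(2)=51.6399
t_1: node(1,0) S=60.7682 payoff=52.9918 vs cont=52.7360 → 52.9918 [stop]  node(1,1) S=84.1506 payoff=29.6094 vs cont=33.7613 → 33.7613 [wait]  ⇒ S*(1)=60.7682
t_0: node(0,0) S=71.5100 payoff=42.2500 vs cont=43.6073 → 43.6073 [wait]  ⇒ S*(0)=-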